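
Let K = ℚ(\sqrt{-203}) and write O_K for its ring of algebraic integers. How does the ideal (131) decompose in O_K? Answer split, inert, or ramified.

131 splits in O_K

-203 mod 4 = 1, hence disc K = -203 and O_K = ℤ[(1+√-203)/2].
disc(K) = -203 is not divisible by 131; 131 is unramified.
Euler's criterion: (-203)^65 mod 131 = 1. Thus (-203|131) = 1.
d is a quadratic residue mod p, hence 131 splits in O_K.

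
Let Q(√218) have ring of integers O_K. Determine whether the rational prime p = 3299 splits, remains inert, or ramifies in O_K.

d = 218 ≡ 2 (mod 4), so O_K = ℤ[√218] and disc(K) = 4d = 872.
Since gcd(3299, 872) = 1 the prime 3299 does not ramify.
(218/3299) = 218^1649 mod 3299 = 3298, giving Legendre symbol -1.
(218/3299) = -1, so 3299 is inert.

inert — (3299) stays prime in O_K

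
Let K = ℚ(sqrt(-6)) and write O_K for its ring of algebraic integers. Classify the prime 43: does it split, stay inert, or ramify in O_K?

Since -6 ≢ 1 mod 4, the ring of integers is ℤ[√-6] with discriminant 4·(-6) = -24.
Since gcd(43, -24) = 1 the prime 43 does not ramify.
Legendre symbol by Euler's criterion: (-6/43) ≡ (-6)^21 ≡ 42 (mod 43), i.e. (-6/43) = -1.
d is a non-residue mod p, hence 43 remains inert in O_K.

p is inert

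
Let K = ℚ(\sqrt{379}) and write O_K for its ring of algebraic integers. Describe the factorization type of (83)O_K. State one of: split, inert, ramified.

Since 379 ≢ 1 mod 4, the ring of integers is ℤ[√379] with discriminant 4·379 = 1516.
83 ∤ 1516, so 83 is unramified.
(379/83) = 47^41 mod 83 = 82, giving Legendre symbol -1.
d is a non-residue mod p, hence 83 remains inert in O_K.

inert — (83) stays prime in O_K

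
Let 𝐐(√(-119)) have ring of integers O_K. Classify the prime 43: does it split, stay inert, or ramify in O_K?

Since -119 ≡ 1 mod 4, the ring of integers is ℤ[(1+√-119)/2] with discriminant -119.
43 ∤ -119, so 43 is unramified.
Compute (-119/43) via Euler: 10^((43-1)/2) mod 43 = 1, so (-119/43) = 1.
Legendre symbol 1 ⇒ 43 is split.

split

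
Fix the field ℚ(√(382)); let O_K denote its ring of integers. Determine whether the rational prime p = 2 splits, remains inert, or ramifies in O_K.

d = 382 ≡ 2 (mod 4), so O_K = ℤ[√382] and disc(K) = 4d = 1528.
Ramification test: 2 | 1528. The prime 2 ramifies in K.

2 is ramified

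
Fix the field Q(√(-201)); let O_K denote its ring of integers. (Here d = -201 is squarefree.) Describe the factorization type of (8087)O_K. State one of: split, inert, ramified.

d = -201 ≡ 3 (mod 4), so O_K = ℤ[√-201] and disc(K) = 4d = -804.
disc(K) = -804 is not divisible by 8087; 8087 is unramified.
(-201/8087) = 7886^4043 mod 8087 = 1, giving Legendre symbol 1.
Legendre symbol 1 ⇒ 8087 is split.

splits completely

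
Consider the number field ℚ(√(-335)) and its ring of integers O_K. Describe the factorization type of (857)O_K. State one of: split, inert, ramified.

d = -335 ≡ 1 (mod 4), so O_K = ℤ[(1+√-335)/2] and disc(K) = d = -335.
disc(K) = -335 is not divisible by 857; 857 is unramified.
(-335/857) = 522^428 mod 857 = 1, giving Legendre symbol 1.
(-335/857) = 1, so 857 splits.

splits completely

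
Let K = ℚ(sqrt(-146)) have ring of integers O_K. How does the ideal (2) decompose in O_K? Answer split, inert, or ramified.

ramifies in O_K

d = -146 ≡ 2 (mod 4), so O_K = ℤ[√-146] and disc(K) = 4d = -584.
2 divides disc(K) = -584, so 2 ramifies.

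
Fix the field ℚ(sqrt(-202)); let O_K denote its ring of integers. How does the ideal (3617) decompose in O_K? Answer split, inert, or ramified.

splits completely

-202 mod 4 = 2, hence disc K = 4·(-202) = -808 and O_K = ℤ[√-202].
Since gcd(3617, -808) = 1 the prime 3617 does not ramify.
(-202/3617) = 3415^1808 mod 3617 = 1, giving Legendre symbol 1.
d is a quadratic residue mod p, hence 3617 splits in O_K.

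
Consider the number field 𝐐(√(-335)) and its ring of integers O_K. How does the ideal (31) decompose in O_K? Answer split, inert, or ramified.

-335 mod 4 = 1, hence disc K = -335 and O_K = ℤ[(1+√-335)/2].
Since gcd(31, -335) = 1 the prime 31 does not ramify.
(-335/31) = 6^15 mod 31 = 30, giving Legendre symbol -1.
Legendre symbol -1 ⇒ 31 is inert.

inert — (31) stays prime in O_K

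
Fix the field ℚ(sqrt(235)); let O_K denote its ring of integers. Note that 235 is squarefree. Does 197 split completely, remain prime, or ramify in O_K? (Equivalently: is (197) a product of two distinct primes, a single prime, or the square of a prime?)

197 remains inert

Since 235 ≢ 1 mod 4, the ring of integers is ℤ[√235] with discriminant 4·235 = 940.
197 ∤ 940, so 197 is unramified.
(235/197) = 38^98 mod 197 = 196, giving Legendre symbol -1.
(235/197) = -1, so 197 is inert.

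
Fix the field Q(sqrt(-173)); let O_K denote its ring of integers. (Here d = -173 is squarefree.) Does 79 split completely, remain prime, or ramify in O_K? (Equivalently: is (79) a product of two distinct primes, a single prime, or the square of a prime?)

Since -173 ≢ 1 mod 4, the ring of integers is ℤ[√-173] with discriminant 4·(-173) = -692.
disc(K) = -692 is not divisible by 79; 79 is unramified.
Compute (-173/79) via Euler: 64^((79-1)/2) mod 79 = 1, so (-173/79) = 1.
Legendre symbol 1 ⇒ 79 is split.

split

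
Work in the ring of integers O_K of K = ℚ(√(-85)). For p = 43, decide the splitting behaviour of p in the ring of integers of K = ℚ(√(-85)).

splits completely

d = -85 ≡ 3 (mod 4), so O_K = ℤ[√-85] and disc(K) = 4d = -340.
disc(K) = -340 is not divisible by 43; 43 is unramified.
Euler's criterion: (-85)^21 mod 43 = 1. Thus (-85|43) = 1.
d is a quadratic residue mod p, hence 43 splits in O_K.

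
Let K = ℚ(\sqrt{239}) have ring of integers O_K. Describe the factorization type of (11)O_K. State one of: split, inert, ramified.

11 remains inert

Since 239 ≢ 1 mod 4, the ring of integers is ℤ[√239] with discriminant 4·239 = 956.
11 ∤ 956, so 11 is unramified.
(239/11) = 8^5 mod 11 = 10, giving Legendre symbol -1.
(239/11) = -1, so 11 is inert.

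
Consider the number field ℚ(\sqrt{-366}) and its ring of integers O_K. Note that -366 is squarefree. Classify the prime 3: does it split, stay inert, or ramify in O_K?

3 is ramified

d = -366 ≡ 2 (mod 4), so O_K = ℤ[√-366] and disc(K) = 4d = -1464.
disc(K) = -1464 = 3·(-488), so p = 3 is ramified.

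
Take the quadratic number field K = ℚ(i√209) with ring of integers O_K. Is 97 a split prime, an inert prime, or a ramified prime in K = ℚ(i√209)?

-209 mod 4 = 3, hence disc K = 4·(-209) = -836 and O_K = ℤ[√-209].
Since gcd(97, -836) = 1 the prime 97 does not ramify.
Compute (-209/97) via Euler: 82^((97-1)/2) mod 97 = 96, so (-209/97) = -1.
(-209/97) = -1, so 97 is inert.

inert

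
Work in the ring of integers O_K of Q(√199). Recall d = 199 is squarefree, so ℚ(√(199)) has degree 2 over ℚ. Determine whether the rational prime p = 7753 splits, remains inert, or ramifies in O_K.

d = 199 ≡ 3 (mod 4), so O_K = ℤ[√199] and disc(K) = 4d = 796.
7753 ∤ 796, so 7753 is unramified.
Legendre symbol by Euler's criterion: (199/7753) ≡ 199^3876 ≡ 7752 (mod 7753), i.e. (199/7753) = -1.
Legendre symbol -1 ⇒ 7753 is inert.

inert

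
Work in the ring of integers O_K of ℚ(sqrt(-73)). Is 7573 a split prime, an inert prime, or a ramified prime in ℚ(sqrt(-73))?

splits completely

d = -73 ≡ 3 (mod 4), so O_K = ℤ[√-73] and disc(K) = 4d = -292.
disc(K) = -292 is not divisible by 7573; 7573 is unramified.
Euler's criterion: (-73)^3786 mod 7573 = 1. Thus (-73|7573) = 1.
(-73/7573) = 1, so 7573 splits.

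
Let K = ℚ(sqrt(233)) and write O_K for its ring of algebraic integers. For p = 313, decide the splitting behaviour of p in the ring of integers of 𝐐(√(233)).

inert — (313) stays prime in O_K

Since 233 ≡ 1 mod 4, the ring of integers is ℤ[(1+√233)/2] with discriminant 233.
disc(K) = 233 is not divisible by 313; 313 is unramified.
(233/313) = 233^156 mod 313 = 312, giving Legendre symbol -1.
(233/313) = -1, so 313 is inert.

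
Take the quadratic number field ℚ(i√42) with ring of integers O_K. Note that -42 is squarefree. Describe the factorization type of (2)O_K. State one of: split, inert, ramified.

-42 mod 4 = 2, hence disc K = 4·(-42) = -168 and O_K = ℤ[√-42].
2 divides disc(K) = -168, so 2 ramifies.

ramified — (2) = 𝔭²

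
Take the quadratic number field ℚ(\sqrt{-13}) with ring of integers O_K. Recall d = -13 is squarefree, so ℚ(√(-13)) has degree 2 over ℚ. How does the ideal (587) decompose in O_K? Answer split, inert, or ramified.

Since -13 ≢ 1 mod 4, the ring of integers is ℤ[√-13] with discriminant 4·(-13) = -52.
Since gcd(587, -52) = 1 the prime 587 does not ramify.
(-13/587) = 574^293 mod 587 = 1, giving Legendre symbol 1.
(-13/587) = 1, so 587 splits.

p splits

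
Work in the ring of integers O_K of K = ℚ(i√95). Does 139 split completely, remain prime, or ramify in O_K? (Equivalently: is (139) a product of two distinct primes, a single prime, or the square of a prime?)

139 splits in O_K

Since -95 ≡ 1 mod 4, the ring of integers is ℤ[(1+√-95)/2] with discriminant -95.
139 ∤ -95, so 139 is unramified.
Euler's criterion: (-95)^69 mod 139 = 1. Thus (-95|139) = 1.
(-95/139) = 1, so 139 splits.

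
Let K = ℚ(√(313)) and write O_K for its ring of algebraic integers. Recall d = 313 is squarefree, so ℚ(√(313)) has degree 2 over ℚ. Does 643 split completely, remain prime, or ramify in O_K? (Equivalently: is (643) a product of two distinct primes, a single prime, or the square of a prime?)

Since 313 ≡ 1 mod 4, the ring of integers is ℤ[(1+√313)/2] with discriminant 313.
Since gcd(643, 313) = 1 the prime 643 does not ramify.
Compute (313/643) via Euler: 313^((643-1)/2) mod 643 = 642, so (313/643) = -1.
Legendre symbol -1 ⇒ 643 is inert.

p is inert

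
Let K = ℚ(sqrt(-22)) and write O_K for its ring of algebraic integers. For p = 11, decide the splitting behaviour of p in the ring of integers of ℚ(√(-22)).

ramifies in O_K

Since -22 ≢ 1 mod 4, the ring of integers is ℤ[√-22] with discriminant 4·(-22) = -88.
Ramification test: 11 | -88. The prime 11 ramifies in K.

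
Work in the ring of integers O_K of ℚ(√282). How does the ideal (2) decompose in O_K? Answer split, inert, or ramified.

ramifies in O_K

Since 282 ≢ 1 mod 4, the ring of integers is ℤ[√282] with discriminant 4·282 = 1128.
disc(K) = 1128 = 2·564, so p = 2 is ramified.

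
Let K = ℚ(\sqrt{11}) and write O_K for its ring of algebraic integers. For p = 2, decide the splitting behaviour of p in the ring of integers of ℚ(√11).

11 mod 4 = 3, hence disc K = 4·11 = 44 and O_K = ℤ[√11].
Ramification test: 2 | 44. The prime 2 ramifies in K.

2 is ramified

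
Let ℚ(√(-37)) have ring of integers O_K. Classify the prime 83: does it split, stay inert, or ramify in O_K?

d = -37 ≡ 3 (mod 4), so O_K = ℤ[√-37] and disc(K) = 4d = -148.
disc(K) = -148 is not divisible by 83; 83 is unramified.
Compute (-37/83) via Euler: 46^((83-1)/2) mod 83 = 82, so (-37/83) = -1.
Legendre symbol -1 ⇒ 83 is inert.

inert — (83) stays prime in O_K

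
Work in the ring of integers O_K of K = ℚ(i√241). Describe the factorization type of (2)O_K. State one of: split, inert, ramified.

ramified — (2) = 𝔭²

-241 mod 4 = 3, hence disc K = 4·(-241) = -964 and O_K = ℤ[√-241].
disc(K) = -964 = 2·(-482), so p = 2 is ramified.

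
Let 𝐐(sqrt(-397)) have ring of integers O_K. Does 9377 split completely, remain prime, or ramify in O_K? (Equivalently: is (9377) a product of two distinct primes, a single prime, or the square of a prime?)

split

Since -397 ≢ 1 mod 4, the ring of integers is ℤ[√-397] with discriminant 4·(-397) = -1588.
9377 ∤ -1588, so 9377 is unramified.
(-397/9377) = 8980^4688 mod 9377 = 1, giving Legendre symbol 1.
Legendre symbol 1 ⇒ 9377 is split.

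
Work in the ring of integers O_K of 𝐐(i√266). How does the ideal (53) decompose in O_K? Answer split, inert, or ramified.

p splits

Since -266 ≢ 1 mod 4, the ring of integers is ℤ[√-266] with discriminant 4·(-266) = -1064.
disc(K) = -1064 is not divisible by 53; 53 is unramified.
Legendre symbol by Euler's criterion: (-266/53) ≡ (-266)^26 ≡ 1 (mod 53), i.e. (-266/53) = 1.
Legendre symbol 1 ⇒ 53 is split.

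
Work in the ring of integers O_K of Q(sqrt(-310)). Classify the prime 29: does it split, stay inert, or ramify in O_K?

d = -310 ≡ 2 (mod 4), so O_K = ℤ[√-310] and disc(K) = 4d = -1240.
disc(K) = -1240 is not divisible by 29; 29 is unramified.
Compute (-310/29) via Euler: 9^((29-1)/2) mod 29 = 1, so (-310/29) = 1.
d is a quadratic residue mod p, hence 29 splits in O_K.

splits completely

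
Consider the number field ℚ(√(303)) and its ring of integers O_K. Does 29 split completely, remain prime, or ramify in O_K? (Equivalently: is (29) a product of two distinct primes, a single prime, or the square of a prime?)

split

303 mod 4 = 3, hence disc K = 4·303 = 1212 and O_K = ℤ[√303].
disc(K) = 1212 is not divisible by 29; 29 is unramified.
Legendre symbol by Euler's criterion: (303/29) ≡ 303^14 ≡ 1 (mod 29), i.e. (303/29) = 1.
d is a quadratic residue mod p, hence 29 splits in O_K.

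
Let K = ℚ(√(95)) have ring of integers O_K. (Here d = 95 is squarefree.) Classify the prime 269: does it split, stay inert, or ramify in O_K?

95 mod 4 = 3, hence disc K = 4·95 = 380 and O_K = ℤ[√95].
Since gcd(269, 380) = 1 the prime 269 does not ramify.
Compute (95/269) via Euler: 95^((269-1)/2) mod 269 = 268, so (95/269) = -1.
d is a non-residue mod p, hence 269 remains inert in O_K.

inert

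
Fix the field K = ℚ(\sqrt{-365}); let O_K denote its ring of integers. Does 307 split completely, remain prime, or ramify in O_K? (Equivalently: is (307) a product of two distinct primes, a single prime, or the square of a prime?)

inert

d = -365 ≡ 3 (mod 4), so O_K = ℤ[√-365] and disc(K) = 4d = -1460.
disc(K) = -1460 is not divisible by 307; 307 is unramified.
Legendre symbol by Euler's criterion: (-365/307) ≡ (-365)^153 ≡ 306 (mod 307), i.e. (-365/307) = -1.
d is a non-residue mod p, hence 307 remains inert in O_K.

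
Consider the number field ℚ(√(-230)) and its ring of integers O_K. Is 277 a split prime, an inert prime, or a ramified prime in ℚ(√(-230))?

-230 mod 4 = 2, hence disc K = 4·(-230) = -920 and O_K = ℤ[√-230].
disc(K) = -920 is not divisible by 277; 277 is unramified.
(-230/277) = 47^138 mod 277 = 1, giving Legendre symbol 1.
(-230/277) = 1, so 277 splits.

split — (277) = 𝔭₁𝔭₂ with 𝔭₁ ≠ 𝔭₂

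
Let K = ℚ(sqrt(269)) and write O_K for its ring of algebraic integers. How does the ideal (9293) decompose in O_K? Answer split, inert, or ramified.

269 mod 4 = 1, hence disc K = 269 and O_K = ℤ[(1+√269)/2].
9293 ∤ 269, so 9293 is unramified.
Legendre symbol by Euler's criterion: (269/9293) ≡ 269^4646 ≡ 9292 (mod 9293), i.e. (269/9293) = -1.
d is a non-residue mod p, hence 9293 remains inert in O_K.

inert — (9293) stays prime in O_K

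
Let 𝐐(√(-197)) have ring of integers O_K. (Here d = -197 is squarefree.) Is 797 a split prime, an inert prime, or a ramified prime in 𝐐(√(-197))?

d = -197 ≡ 3 (mod 4), so O_K = ℤ[√-197] and disc(K) = 4d = -788.
797 ∤ -788, so 797 is unramified.
(-197/797) = 600^398 mod 797 = 1, giving Legendre symbol 1.
(-197/797) = 1, so 797 splits.

splits completely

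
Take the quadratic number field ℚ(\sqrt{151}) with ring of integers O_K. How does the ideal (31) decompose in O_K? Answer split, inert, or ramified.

151 mod 4 = 3, hence disc K = 4·151 = 604 and O_K = ℤ[√151].
Since gcd(31, 604) = 1 the prime 31 does not ramify.
Legendre symbol by Euler's criterion: (151/31) ≡ 151^15 ≡ 30 (mod 31), i.e. (151/31) = -1.
Legendre symbol -1 ⇒ 31 is inert.

p is inert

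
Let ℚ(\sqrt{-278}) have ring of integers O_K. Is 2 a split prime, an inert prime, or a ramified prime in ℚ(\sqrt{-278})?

ramified — (2) = 𝔭²

Since -278 ≢ 1 mod 4, the ring of integers is ℤ[√-278] with discriminant 4·(-278) = -1112.
Ramification test: 2 | -1112. The prime 2 ramifies in K.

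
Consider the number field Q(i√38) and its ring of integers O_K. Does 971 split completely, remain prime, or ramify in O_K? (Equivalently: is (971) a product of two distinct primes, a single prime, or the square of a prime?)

Since -38 ≢ 1 mod 4, the ring of integers is ℤ[√-38] with discriminant 4·(-38) = -152.
disc(K) = -152 is not divisible by 971; 971 is unramified.
Euler's criterion: (-38)^485 mod 971 = 1. Thus (-38|971) = 1.
Legendre symbol 1 ⇒ 971 is split.

split — (971) = 𝔭₁𝔭₂ with 𝔭₁ ≠ 𝔭₂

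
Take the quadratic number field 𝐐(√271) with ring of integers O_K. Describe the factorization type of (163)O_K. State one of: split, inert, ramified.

271 mod 4 = 3, hence disc K = 4·271 = 1084 and O_K = ℤ[√271].
Since gcd(163, 1084) = 1 the prime 163 does not ramify.
Compute (271/163) via Euler: 108^((163-1)/2) mod 163 = 162, so (271/163) = -1.
d is a non-residue mod p, hence 163 remains inert in O_K.

remains prime (inert)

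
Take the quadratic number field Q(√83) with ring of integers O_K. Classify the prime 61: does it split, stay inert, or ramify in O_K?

splits completely

d = 83 ≡ 3 (mod 4), so O_K = ℤ[√83] and disc(K) = 4d = 332.
61 ∤ 332, so 61 is unramified.
Legendre symbol by Euler's criterion: (83/61) ≡ 83^30 ≡ 1 (mod 61), i.e. (83/61) = 1.
(83/61) = 1, so 61 splits.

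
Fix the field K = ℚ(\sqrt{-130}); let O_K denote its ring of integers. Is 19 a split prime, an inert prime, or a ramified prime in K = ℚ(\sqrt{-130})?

d = -130 ≡ 2 (mod 4), so O_K = ℤ[√-130] and disc(K) = 4d = -520.
19 ∤ -520, so 19 is unramified.
(-130/19) = 3^9 mod 19 = 18, giving Legendre symbol -1.
Legendre symbol -1 ⇒ 19 is inert.

p is inert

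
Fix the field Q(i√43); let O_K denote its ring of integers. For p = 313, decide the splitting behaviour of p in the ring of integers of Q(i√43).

-43 mod 4 = 1, hence disc K = -43 and O_K = ℤ[(1+√-43)/2].
313 ∤ -43, so 313 is unramified.
(-43/313) = 270^156 mod 313 = 312, giving Legendre symbol -1.
(-43/313) = -1, so 313 is inert.

inert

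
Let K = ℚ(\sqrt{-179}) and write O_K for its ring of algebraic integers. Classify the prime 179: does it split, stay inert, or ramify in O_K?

d = -179 ≡ 1 (mod 4), so O_K = ℤ[(1+√-179)/2] and disc(K) = d = -179.
179 divides disc(K) = -179, so 179 ramifies.

p ramifies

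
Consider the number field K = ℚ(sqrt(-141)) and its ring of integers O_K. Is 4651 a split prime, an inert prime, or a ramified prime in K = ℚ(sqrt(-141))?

Since -141 ≢ 1 mod 4, the ring of integers is ℤ[√-141] with discriminant 4·(-141) = -564.
Since gcd(4651, -564) = 1 the prime 4651 does not ramify.
Compute (-141/4651) via Euler: 4510^((4651-1)/2) mod 4651 = 1, so (-141/4651) = 1.
d is a quadratic residue mod p, hence 4651 splits in O_K.

p splits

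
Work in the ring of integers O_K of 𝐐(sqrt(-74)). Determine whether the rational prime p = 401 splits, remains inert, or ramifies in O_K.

Since -74 ≢ 1 mod 4, the ring of integers is ℤ[√-74] with discriminant 4·(-74) = -296.
401 ∤ -296, so 401 is unramified.
Compute (-74/401) via Euler: 327^((401-1)/2) mod 401 = 400, so (-74/401) = -1.
d is a non-residue mod p, hence 401 remains inert in O_K.

p is inert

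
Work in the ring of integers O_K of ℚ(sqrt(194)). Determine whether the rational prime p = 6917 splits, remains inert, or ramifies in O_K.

d = 194 ≡ 2 (mod 4), so O_K = ℤ[√194] and disc(K) = 4d = 776.
Since gcd(6917, 776) = 1 the prime 6917 does not ramify.
Legendre symbol by Euler's criterion: (194/6917) ≡ 194^3458 ≡ 1 (mod 6917), i.e. (194/6917) = 1.
Legendre symbol 1 ⇒ 6917 is split.

split — (6917) = 𝔭₁𝔭₂ with 𝔭₁ ≠ 𝔭₂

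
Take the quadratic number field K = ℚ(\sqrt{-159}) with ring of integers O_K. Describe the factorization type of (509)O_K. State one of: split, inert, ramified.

509 splits in O_K

Since -159 ≡ 1 mod 4, the ring of integers is ℤ[(1+√-159)/2] with discriminant -159.
Since gcd(509, -159) = 1 the prime 509 does not ramify.
Compute (-159/509) via Euler: 350^((509-1)/2) mod 509 = 1, so (-159/509) = 1.
d is a quadratic residue mod p, hence 509 splits in O_K.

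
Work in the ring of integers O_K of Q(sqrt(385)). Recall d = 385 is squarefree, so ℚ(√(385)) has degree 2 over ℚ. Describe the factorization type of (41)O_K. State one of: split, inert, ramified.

385 mod 4 = 1, hence disc K = 385 and O_K = ℤ[(1+√385)/2].
disc(K) = 385 is not divisible by 41; 41 is unramified.
(385/41) = 16^20 mod 41 = 1, giving Legendre symbol 1.
d is a quadratic residue mod p, hence 41 splits in O_K.

p splits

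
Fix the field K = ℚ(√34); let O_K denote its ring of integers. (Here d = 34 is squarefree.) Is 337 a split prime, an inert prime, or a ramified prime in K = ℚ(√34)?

p is inert

34 mod 4 = 2, hence disc K = 4·34 = 136 and O_K = ℤ[√34].
Since gcd(337, 136) = 1 the prime 337 does not ramify.
Compute (34/337) via Euler: 34^((337-1)/2) mod 337 = 336, so (34/337) = -1.
(34/337) = -1, so 337 is inert.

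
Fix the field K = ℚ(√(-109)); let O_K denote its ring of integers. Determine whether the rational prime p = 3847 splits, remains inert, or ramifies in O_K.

splits completely

-109 mod 4 = 3, hence disc K = 4·(-109) = -436 and O_K = ℤ[√-109].
3847 ∤ -436, so 3847 is unramified.
Euler's criterion: (-109)^1923 mod 3847 = 1. Thus (-109|3847) = 1.
(-109/3847) = 1, so 3847 splits.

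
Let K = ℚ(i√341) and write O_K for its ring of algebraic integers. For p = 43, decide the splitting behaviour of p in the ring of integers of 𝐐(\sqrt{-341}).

d = -341 ≡ 3 (mod 4), so O_K = ℤ[√-341] and disc(K) = 4d = -1364.
Since gcd(43, -1364) = 1 the prime 43 does not ramify.
Legendre symbol by Euler's criterion: (-341/43) ≡ (-341)^21 ≡ 42 (mod 43), i.e. (-341/43) = -1.
Legendre symbol -1 ⇒ 43 is inert.

p is inert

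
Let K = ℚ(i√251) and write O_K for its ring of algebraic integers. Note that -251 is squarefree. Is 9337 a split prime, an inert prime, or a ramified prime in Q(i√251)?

inert

-251 mod 4 = 1, hence disc K = -251 and O_K = ℤ[(1+√-251)/2].
disc(K) = -251 is not divisible by 9337; 9337 is unramified.
Euler's criterion: (-251)^4668 mod 9337 = 9336. Thus (-251|9337) = -1.
(-251/9337) = -1, so 9337 is inert.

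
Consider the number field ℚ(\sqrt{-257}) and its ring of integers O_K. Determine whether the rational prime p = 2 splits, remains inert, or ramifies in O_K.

2 is ramified

-257 mod 4 = 3, hence disc K = 4·(-257) = -1028 and O_K = ℤ[√-257].
disc(K) = -1028 = 2·(-514), so p = 2 is ramified.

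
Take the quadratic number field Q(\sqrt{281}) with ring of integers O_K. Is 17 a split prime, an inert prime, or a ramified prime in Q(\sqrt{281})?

p splits

281 mod 4 = 1, hence disc K = 281 and O_K = ℤ[(1+√281)/2].
disc(K) = 281 is not divisible by 17; 17 is unramified.
Euler's criterion: 281^8 mod 17 = 1. Thus (281|17) = 1.
d is a quadratic residue mod p, hence 17 splits in O_K.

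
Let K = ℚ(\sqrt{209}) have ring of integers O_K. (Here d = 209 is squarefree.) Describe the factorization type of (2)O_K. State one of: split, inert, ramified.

d = 209 ≡ 1 (mod 4), so O_K = ℤ[(1+√209)/2] and disc(K) = d = 209.
Since gcd(2, 209) = 1 the prime 2 does not ramify.
d ≡ 1 (mod 8); the supplementary law gives 2 split.

split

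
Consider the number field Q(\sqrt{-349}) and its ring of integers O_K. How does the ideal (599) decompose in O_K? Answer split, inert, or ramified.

Since -349 ≢ 1 mod 4, the ring of integers is ℤ[√-349] with discriminant 4·(-349) = -1396.
Since gcd(599, -1396) = 1 the prime 599 does not ramify.
Legendre symbol by Euler's criterion: (-349/599) ≡ (-349)^299 ≡ 1 (mod 599), i.e. (-349/599) = 1.
Legendre symbol 1 ⇒ 599 is split.

599 splits in O_K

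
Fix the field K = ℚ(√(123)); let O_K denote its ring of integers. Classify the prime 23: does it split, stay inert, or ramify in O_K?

123 mod 4 = 3, hence disc K = 4·123 = 492 and O_K = ℤ[√123].
disc(K) = 492 is not divisible by 23; 23 is unramified.
Legendre symbol by Euler's criterion: (123/23) ≡ 123^11 ≡ 1 (mod 23), i.e. (123/23) = 1.
d is a quadratic residue mod p, hence 23 splits in O_K.

splits completely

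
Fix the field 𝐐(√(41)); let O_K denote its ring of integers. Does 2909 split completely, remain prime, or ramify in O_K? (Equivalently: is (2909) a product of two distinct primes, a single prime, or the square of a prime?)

d = 41 ≡ 1 (mod 4), so O_K = ℤ[(1+√41)/2] and disc(K) = d = 41.
2909 ∤ 41, so 2909 is unramified.
(41/2909) = 41^1454 mod 2909 = 1, giving Legendre symbol 1.
(41/2909) = 1, so 2909 splits.

splits completely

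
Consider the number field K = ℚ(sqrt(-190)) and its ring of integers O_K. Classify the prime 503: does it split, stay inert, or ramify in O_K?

inert

Since -190 ≢ 1 mod 4, the ring of integers is ℤ[√-190] with discriminant 4·(-190) = -760.
Since gcd(503, -760) = 1 the prime 503 does not ramify.
(-190/503) = 313^251 mod 503 = 502, giving Legendre symbol -1.
(-190/503) = -1, so 503 is inert.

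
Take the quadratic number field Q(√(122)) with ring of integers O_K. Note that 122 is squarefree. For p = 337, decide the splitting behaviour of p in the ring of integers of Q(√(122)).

122 mod 4 = 2, hence disc K = 4·122 = 488 and O_K = ℤ[√122].
Since gcd(337, 488) = 1 the prime 337 does not ramify.
Legendre symbol by Euler's criterion: (122/337) ≡ 122^168 ≡ 336 (mod 337), i.e. (122/337) = -1.
(122/337) = -1, so 337 is inert.

inert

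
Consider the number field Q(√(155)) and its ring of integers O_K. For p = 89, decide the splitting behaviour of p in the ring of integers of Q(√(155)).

inert — (89) stays prime in O_K

Since 155 ≢ 1 mod 4, the ring of integers is ℤ[√155] with discriminant 4·155 = 620.
89 ∤ 620, so 89 is unramified.
Legendre symbol by Euler's criterion: (155/89) ≡ 155^44 ≡ 88 (mod 89), i.e. (155/89) = -1.
Legendre symbol -1 ⇒ 89 is inert.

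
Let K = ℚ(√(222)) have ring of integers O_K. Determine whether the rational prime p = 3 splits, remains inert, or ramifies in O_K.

222 mod 4 = 2, hence disc K = 4·222 = 888 and O_K = ℤ[√222].
Ramification test: 3 | 888. The prime 3 ramifies in K.

ramifies in O_K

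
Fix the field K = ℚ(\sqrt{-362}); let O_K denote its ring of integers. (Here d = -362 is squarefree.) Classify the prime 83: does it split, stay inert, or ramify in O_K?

inert

-362 mod 4 = 2, hence disc K = 4·(-362) = -1448 and O_K = ℤ[√-362].
83 ∤ -1448, so 83 is unramified.
(-362/83) = 53^41 mod 83 = 82, giving Legendre symbol -1.
d is a non-residue mod p, hence 83 remains inert in O_K.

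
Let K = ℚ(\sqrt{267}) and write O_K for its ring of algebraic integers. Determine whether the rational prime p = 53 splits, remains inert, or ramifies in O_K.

d = 267 ≡ 3 (mod 4), so O_K = ℤ[√267] and disc(K) = 4d = 1068.
disc(K) = 1068 is not divisible by 53; 53 is unramified.
Compute (267/53) via Euler: 2^((53-1)/2) mod 53 = 52, so (267/53) = -1.
(267/53) = -1, so 53 is inert.

inert — (53) stays prime in O_K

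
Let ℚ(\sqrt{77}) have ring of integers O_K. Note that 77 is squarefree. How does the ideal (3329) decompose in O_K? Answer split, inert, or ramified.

77 mod 4 = 1, hence disc K = 77 and O_K = ℤ[(1+√77)/2].
3329 ∤ 77, so 3329 is unramified.
Compute (77/3329) via Euler: 77^((3329-1)/2) mod 3329 = 3328, so (77/3329) = -1.
(77/3329) = -1, so 3329 is inert.

inert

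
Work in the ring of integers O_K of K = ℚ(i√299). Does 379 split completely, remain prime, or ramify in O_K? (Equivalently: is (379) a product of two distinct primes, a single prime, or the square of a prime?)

splits completely

d = -299 ≡ 1 (mod 4), so O_K = ℤ[(1+√-299)/2] and disc(K) = d = -299.
Since gcd(379, -299) = 1 the prime 379 does not ramify.
Compute (-299/379) via Euler: 80^((379-1)/2) mod 379 = 1, so (-299/379) = 1.
(-299/379) = 1, so 379 splits.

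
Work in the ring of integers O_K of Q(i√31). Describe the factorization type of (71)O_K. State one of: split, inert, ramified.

-31 mod 4 = 1, hence disc K = -31 and O_K = ℤ[(1+√-31)/2].
71 ∤ -31, so 71 is unramified.
Legendre symbol by Euler's criterion: (-31/71) ≡ (-31)^35 ≡ 1 (mod 71), i.e. (-31/71) = 1.
d is a quadratic residue mod p, hence 71 splits in O_K.

split — (71) = 𝔭₁𝔭₂ with 𝔭₁ ≠ 𝔭₂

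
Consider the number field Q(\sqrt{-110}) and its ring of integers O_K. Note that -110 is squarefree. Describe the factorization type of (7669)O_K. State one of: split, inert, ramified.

p splits

d = -110 ≡ 2 (mod 4), so O_K = ℤ[√-110] and disc(K) = 4d = -440.
disc(K) = -440 is not divisible by 7669; 7669 is unramified.
Legendre symbol by Euler's criterion: (-110/7669) ≡ (-110)^3834 ≡ 1 (mod 7669), i.e. (-110/7669) = 1.
d is a quadratic residue mod p, hence 7669 splits in O_K.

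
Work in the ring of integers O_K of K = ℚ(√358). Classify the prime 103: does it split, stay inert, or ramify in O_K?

splits completely

d = 358 ≡ 2 (mod 4), so O_K = ℤ[√358] and disc(K) = 4d = 1432.
103 ∤ 1432, so 103 is unramified.
Euler's criterion: 358^51 mod 103 = 1. Thus (358|103) = 1.
Legendre symbol 1 ⇒ 103 is split.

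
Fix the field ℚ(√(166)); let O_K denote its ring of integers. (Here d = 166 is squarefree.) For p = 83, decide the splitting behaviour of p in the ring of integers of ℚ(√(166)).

ramified — (83) = 𝔭²

d = 166 ≡ 2 (mod 4), so O_K = ℤ[√166] and disc(K) = 4d = 664.
Ramification test: 83 | 664. The prime 83 ramifies in K.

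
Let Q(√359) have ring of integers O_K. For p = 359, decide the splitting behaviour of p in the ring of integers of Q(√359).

d = 359 ≡ 3 (mod 4), so O_K = ℤ[√359] and disc(K) = 4d = 1436.
359 divides disc(K) = 1436, so 359 ramifies.

p ramifies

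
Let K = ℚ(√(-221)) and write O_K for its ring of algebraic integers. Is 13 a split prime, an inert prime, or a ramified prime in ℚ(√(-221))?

p ramifies

d = -221 ≡ 3 (mod 4), so O_K = ℤ[√-221] and disc(K) = 4d = -884.
13 divides disc(K) = -884, so 13 ramifies.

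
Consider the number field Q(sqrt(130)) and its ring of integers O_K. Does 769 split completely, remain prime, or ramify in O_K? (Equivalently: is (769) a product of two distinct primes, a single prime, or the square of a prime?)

p is inert

Since 130 ≢ 1 mod 4, the ring of integers is ℤ[√130] with discriminant 4·130 = 520.
769 ∤ 520, so 769 is unramified.
Compute (130/769) via Euler: 130^((769-1)/2) mod 769 = 768, so (130/769) = -1.
Legendre symbol -1 ⇒ 769 is inert.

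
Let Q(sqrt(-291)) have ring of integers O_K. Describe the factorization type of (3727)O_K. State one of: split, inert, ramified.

p is inert

d = -291 ≡ 1 (mod 4), so O_K = ℤ[(1+√-291)/2] and disc(K) = d = -291.
3727 ∤ -291, so 3727 is unramified.
Compute (-291/3727) via Euler: 3436^((3727-1)/2) mod 3727 = 3726, so (-291/3727) = -1.
d is a non-residue mod p, hence 3727 remains inert in O_K.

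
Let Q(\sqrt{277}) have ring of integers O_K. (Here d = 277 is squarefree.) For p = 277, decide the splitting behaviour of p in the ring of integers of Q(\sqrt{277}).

Since 277 ≡ 1 mod 4, the ring of integers is ℤ[(1+√277)/2] with discriminant 277.
disc(K) = 277 = 277·1, so p = 277 is ramified.

ramified — (277) = 𝔭²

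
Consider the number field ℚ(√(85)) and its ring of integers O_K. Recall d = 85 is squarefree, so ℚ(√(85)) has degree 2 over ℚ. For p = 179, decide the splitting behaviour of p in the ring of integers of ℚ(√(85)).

d = 85 ≡ 1 (mod 4), so O_K = ℤ[(1+√85)/2] and disc(K) = d = 85.
Since gcd(179, 85) = 1 the prime 179 does not ramify.
Compute (85/179) via Euler: 85^((179-1)/2) mod 179 = 1, so (85/179) = 1.
(85/179) = 1, so 179 splits.

179 splits in O_K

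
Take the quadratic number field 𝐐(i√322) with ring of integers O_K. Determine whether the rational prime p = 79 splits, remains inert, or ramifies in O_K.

79 splits in O_K

d = -322 ≡ 2 (mod 4), so O_K = ℤ[√-322] and disc(K) = 4d = -1288.
disc(K) = -1288 is not divisible by 79; 79 is unramified.
Legendre symbol by Euler's criterion: (-322/79) ≡ (-322)^39 ≡ 1 (mod 79), i.e. (-322/79) = 1.
Legendre symbol 1 ⇒ 79 is split.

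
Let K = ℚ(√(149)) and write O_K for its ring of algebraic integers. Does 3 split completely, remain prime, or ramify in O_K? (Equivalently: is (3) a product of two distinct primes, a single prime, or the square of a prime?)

3 remains inert

149 mod 4 = 1, hence disc K = 149 and O_K = ℤ[(1+√149)/2].
3 ∤ 149, so 3 is unramified.
Euler's criterion: 149^1 mod 3 = 2. Thus (149|3) = -1.
d is a non-residue mod p, hence 3 remains inert in O_K.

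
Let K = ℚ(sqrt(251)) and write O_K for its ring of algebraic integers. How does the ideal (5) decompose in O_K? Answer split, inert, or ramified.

5 splits in O_K

d = 251 ≡ 3 (mod 4), so O_K = ℤ[√251] and disc(K) = 4d = 1004.
Since gcd(5, 1004) = 1 the prime 5 does not ramify.
Euler's criterion: 251^2 mod 5 = 1. Thus (251|5) = 1.
d is a quadratic residue mod p, hence 5 splits in O_K.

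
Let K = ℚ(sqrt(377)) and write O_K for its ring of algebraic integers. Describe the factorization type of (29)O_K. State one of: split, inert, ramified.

ramified — (29) = 𝔭²

377 mod 4 = 1, hence disc K = 377 and O_K = ℤ[(1+√377)/2].
disc(K) = 377 = 29·13, so p = 29 is ramified.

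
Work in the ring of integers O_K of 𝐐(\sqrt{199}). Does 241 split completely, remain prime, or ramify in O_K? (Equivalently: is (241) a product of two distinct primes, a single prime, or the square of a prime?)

Since 199 ≢ 1 mod 4, the ring of integers is ℤ[√199] with discriminant 4·199 = 796.
Since gcd(241, 796) = 1 the prime 241 does not ramify.
Compute (199/241) via Euler: 199^((241-1)/2) mod 241 = 240, so (199/241) = -1.
Legendre symbol -1 ⇒ 241 is inert.

inert — (241) stays prime in O_K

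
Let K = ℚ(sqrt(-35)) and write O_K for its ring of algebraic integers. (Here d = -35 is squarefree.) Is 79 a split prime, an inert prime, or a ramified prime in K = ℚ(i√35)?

p splits

-35 mod 4 = 1, hence disc K = -35 and O_K = ℤ[(1+√-35)/2].
Since gcd(79, -35) = 1 the prime 79 does not ramify.
Legendre symbol by Euler's criterion: (-35/79) ≡ (-35)^39 ≡ 1 (mod 79), i.e. (-35/79) = 1.
d is a quadratic residue mod p, hence 79 splits in O_K.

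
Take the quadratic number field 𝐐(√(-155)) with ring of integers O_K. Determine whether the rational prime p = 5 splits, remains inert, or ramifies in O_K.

-155 mod 4 = 1, hence disc K = -155 and O_K = ℤ[(1+√-155)/2].
Ramification test: 5 | -155. The prime 5 ramifies in K.

5 is ramified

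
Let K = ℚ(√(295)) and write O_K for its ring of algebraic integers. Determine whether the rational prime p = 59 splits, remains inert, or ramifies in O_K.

295 mod 4 = 3, hence disc K = 4·295 = 1180 and O_K = ℤ[√295].
Ramification test: 59 | 1180. The prime 59 ramifies in K.

ramifies in O_K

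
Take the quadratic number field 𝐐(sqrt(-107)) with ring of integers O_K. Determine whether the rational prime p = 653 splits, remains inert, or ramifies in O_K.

splits completely

d = -107 ≡ 1 (mod 4), so O_K = ℤ[(1+√-107)/2] and disc(K) = d = -107.
Since gcd(653, -107) = 1 the prime 653 does not ramify.
(-107/653) = 546^326 mod 653 = 1, giving Legendre symbol 1.
(-107/653) = 1, so 653 splits.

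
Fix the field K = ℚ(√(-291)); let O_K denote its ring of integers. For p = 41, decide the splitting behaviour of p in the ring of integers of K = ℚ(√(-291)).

d = -291 ≡ 1 (mod 4), so O_K = ℤ[(1+√-291)/2] and disc(K) = d = -291.
41 ∤ -291, so 41 is unramified.
Legendre symbol by Euler's criterion: (-291/41) ≡ (-291)^20 ≡ 1 (mod 41), i.e. (-291/41) = 1.
(-291/41) = 1, so 41 splits.

split — (41) = 𝔭₁𝔭₂ with 𝔭₁ ≠ 𝔭₂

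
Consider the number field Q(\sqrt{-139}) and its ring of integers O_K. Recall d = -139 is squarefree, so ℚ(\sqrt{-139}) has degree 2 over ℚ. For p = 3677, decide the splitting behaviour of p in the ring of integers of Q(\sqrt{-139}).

splits completely

d = -139 ≡ 1 (mod 4), so O_K = ℤ[(1+√-139)/2] and disc(K) = d = -139.
3677 ∤ -139, so 3677 is unramified.
Compute (-139/3677) via Euler: 3538^((3677-1)/2) mod 3677 = 1, so (-139/3677) = 1.
d is a quadratic residue mod p, hence 3677 splits in O_K.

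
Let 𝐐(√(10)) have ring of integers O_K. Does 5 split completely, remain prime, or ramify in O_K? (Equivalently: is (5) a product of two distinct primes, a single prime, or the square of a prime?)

ramified — (5) = 𝔭²

Since 10 ≢ 1 mod 4, the ring of integers is ℤ[√10] with discriminant 4·10 = 40.
Ramification test: 5 | 40. The prime 5 ramifies in K.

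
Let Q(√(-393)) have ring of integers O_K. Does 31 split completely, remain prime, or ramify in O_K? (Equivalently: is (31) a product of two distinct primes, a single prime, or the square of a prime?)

d = -393 ≡ 3 (mod 4), so O_K = ℤ[√-393] and disc(K) = 4d = -1572.
disc(K) = -1572 is not divisible by 31; 31 is unramified.
Legendre symbol by Euler's criterion: (-393/31) ≡ (-393)^15 ≡ 1 (mod 31), i.e. (-393/31) = 1.
Legendre symbol 1 ⇒ 31 is split.

p splits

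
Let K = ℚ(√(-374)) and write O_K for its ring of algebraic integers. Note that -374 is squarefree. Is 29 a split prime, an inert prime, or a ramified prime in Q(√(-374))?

Since -374 ≢ 1 mod 4, the ring of integers is ℤ[√-374] with discriminant 4·(-374) = -1496.
disc(K) = -1496 is not divisible by 29; 29 is unramified.
Compute (-374/29) via Euler: 3^((29-1)/2) mod 29 = 28, so (-374/29) = -1.
(-374/29) = -1, so 29 is inert.

remains prime (inert)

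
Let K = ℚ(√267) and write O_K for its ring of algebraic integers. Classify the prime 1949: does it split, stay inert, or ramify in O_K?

267 mod 4 = 3, hence disc K = 4·267 = 1068 and O_K = ℤ[√267].
disc(K) = 1068 is not divisible by 1949; 1949 is unramified.
Compute (267/1949) via Euler: 267^((1949-1)/2) mod 1949 = 1948, so (267/1949) = -1.
Legendre symbol -1 ⇒ 1949 is inert.

inert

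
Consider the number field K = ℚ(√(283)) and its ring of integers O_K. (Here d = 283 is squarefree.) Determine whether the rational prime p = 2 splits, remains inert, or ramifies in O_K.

ramified

d = 283 ≡ 3 (mod 4), so O_K = ℤ[√283] and disc(K) = 4d = 1132.
2 divides disc(K) = 1132, so 2 ramifies.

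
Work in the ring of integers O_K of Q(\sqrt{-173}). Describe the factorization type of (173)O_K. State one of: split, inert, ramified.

ramified — (173) = 𝔭²

Since -173 ≢ 1 mod 4, the ring of integers is ℤ[√-173] with discriminant 4·(-173) = -692.
173 divides disc(K) = -692, so 173 ramifies.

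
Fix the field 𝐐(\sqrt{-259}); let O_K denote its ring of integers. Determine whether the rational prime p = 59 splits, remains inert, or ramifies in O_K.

splits completely

d = -259 ≡ 1 (mod 4), so O_K = ℤ[(1+√-259)/2] and disc(K) = d = -259.
Since gcd(59, -259) = 1 the prime 59 does not ramify.
(-259/59) = 36^29 mod 59 = 1, giving Legendre symbol 1.
d is a quadratic residue mod p, hence 59 splits in O_K.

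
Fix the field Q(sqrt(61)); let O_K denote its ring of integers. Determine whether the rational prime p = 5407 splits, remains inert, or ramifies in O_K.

d = 61 ≡ 1 (mod 4), so O_K = ℤ[(1+√61)/2] and disc(K) = d = 61.
5407 ∤ 61, so 5407 is unramified.
(61/5407) = 61^2703 mod 5407 = 1, giving Legendre symbol 1.
(61/5407) = 1, so 5407 splits.

split — (5407) = 𝔭₁𝔭₂ with 𝔭₁ ≠ 𝔭₂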